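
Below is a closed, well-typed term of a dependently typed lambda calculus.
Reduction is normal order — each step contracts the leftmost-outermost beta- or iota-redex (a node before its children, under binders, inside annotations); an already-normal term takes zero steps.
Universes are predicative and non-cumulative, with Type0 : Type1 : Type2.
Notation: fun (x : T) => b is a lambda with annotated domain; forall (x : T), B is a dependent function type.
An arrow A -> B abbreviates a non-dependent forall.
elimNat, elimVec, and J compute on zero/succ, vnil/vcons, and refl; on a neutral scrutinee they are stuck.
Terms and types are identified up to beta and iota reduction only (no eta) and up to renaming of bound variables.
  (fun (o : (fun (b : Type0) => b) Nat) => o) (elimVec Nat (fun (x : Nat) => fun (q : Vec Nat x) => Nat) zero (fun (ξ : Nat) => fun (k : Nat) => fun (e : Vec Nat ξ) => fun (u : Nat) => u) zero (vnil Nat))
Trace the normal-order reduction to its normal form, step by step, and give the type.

normal-order reduction sequence:
  (fun (o : (fun (b : Type0) => b) Nat) => o) (elimVec Nat (fun (x : Nat) => fun (q : Vec Nat x) => Nat) zero (fun (ξ : Nat) => fun (k : Nat) => fun (e : Vec Nat ξ) => fun (u : Nat) => u) zero (vnil Nat))
  ~> elimVec Nat (fun (o : Nat) => fun (b : Vec Nat o) => Nat) zero (fun (x : Nat) => fun (q : Nat) => fun (ξ : Vec Nat x) => fun (k : Nat) => k) zero (vnil Nat)
  ~> zero
inferred type:
  Nat


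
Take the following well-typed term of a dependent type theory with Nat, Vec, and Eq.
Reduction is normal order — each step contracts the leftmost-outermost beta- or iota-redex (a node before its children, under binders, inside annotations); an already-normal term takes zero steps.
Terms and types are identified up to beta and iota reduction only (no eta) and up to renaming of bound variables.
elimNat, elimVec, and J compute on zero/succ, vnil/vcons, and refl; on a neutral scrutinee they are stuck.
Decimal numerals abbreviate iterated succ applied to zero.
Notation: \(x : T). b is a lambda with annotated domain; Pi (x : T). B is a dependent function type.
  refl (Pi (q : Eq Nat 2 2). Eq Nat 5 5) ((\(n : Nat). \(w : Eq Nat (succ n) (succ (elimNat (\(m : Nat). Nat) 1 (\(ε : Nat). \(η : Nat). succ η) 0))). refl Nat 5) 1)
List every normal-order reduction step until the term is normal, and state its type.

reduction (normal order):
  refl (Pi (q : Eq Nat 2 2). Eq Nat 5 5) ((\(n : Nat). \(w : Eq Nat (succ n) (succ (elimNat (\(m : Nat). Nat) 1 (\(ε : Nat). \(η : Nat). succ η) 0))). refl Nat 5) 1)
  ~> refl (Pi (q : Eq Nat 2 2). Eq Nat 5 5) (\(n : Eq Nat 2 (succ (elimNat (\(w : Nat). Nat) 1 (\(m : Nat). \(ε : Nat). succ ε) 0))). refl Nat 5)
  ~> refl (Pi (q : Eq Nat 2 2). Eq Nat 5 5) (\(n : Eq Nat 2 2). refl Nat 5)
type:
  Eq (Pi (q : Eq Nat 2 2). Eq Nat 5 5) (\(n : Eq Nat 2 2). refl Nat 5) (\(w : Eq Nat 2 2). refl Nat 5)


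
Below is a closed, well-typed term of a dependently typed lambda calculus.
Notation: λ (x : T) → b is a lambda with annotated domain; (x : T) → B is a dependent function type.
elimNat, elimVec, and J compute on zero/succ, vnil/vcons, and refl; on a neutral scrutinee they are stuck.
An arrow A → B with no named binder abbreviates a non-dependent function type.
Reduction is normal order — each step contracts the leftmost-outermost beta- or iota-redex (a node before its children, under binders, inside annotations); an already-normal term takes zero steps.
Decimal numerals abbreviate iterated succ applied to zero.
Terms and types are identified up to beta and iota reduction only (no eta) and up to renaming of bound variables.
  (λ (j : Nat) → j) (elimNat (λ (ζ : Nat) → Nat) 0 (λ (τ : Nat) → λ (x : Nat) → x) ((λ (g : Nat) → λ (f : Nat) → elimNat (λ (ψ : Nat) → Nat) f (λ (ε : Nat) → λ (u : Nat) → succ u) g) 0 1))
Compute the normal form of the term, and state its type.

resulting normal form:
  0
the term's type:
  Nat
observation: contracting a beta-redex first, the term normalizes in 8 steps.


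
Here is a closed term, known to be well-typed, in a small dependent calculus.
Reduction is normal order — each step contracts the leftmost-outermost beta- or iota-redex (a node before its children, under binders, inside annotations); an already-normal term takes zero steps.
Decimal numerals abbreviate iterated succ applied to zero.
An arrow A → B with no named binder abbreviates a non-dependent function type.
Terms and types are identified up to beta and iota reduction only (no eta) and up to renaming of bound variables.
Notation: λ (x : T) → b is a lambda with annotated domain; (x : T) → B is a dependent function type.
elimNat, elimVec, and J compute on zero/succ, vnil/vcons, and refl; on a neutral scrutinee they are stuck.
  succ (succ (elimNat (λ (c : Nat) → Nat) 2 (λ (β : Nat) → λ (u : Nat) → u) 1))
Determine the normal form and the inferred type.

reduced normal form:
  4
type:
  Nat


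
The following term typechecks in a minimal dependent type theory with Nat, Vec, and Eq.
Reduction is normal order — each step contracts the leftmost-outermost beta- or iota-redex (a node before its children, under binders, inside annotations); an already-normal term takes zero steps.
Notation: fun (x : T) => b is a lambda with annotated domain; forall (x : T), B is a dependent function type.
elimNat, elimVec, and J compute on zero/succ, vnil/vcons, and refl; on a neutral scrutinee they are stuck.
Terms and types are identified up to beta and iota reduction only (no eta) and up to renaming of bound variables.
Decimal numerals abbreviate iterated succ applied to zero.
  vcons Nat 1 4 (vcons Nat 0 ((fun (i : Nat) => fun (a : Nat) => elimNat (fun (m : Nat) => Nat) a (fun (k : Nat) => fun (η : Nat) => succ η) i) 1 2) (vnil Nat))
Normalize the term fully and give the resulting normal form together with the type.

resulting normal form:
  vcons Nat 1 4 (vcons Nat 0 3 (vnil Nat))
type:
  Vec Nat 2


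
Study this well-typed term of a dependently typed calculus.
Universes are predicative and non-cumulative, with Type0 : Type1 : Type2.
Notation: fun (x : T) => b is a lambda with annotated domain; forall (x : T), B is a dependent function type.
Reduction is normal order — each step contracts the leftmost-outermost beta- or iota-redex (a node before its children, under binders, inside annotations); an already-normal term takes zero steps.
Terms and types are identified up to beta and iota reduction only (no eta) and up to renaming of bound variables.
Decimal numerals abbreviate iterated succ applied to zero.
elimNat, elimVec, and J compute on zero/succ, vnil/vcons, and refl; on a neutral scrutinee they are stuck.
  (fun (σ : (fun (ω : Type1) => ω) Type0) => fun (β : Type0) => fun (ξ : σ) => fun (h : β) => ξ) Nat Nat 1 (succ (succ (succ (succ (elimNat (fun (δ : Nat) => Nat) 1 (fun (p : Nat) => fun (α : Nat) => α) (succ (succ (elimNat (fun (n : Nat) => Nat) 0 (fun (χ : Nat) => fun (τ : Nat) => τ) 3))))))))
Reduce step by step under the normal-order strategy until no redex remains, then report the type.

reduction (normal order):
  (fun (σ : (fun (ω : Type1) => ω) Type0) => fun (β : Type0) => fun (ξ : σ) => fun (h : β) => ξ) Nat Nat 1 (succ (succ (succ (succ (elimNat (fun (δ : Nat) => Nat) 1 (fun (p : Nat) => fun (α : Nat) => α) (succ (succ (elimNat (fun (n : Nat) => Nat) 0 (fun (χ : Nat) => fun (τ : Nat) => τ) 3))))))))
  ~> (fun (σ : Type0) => fun (ω : Nat) => fun (β : σ) => ω) Nat 1 (succ (succ (succ (succ (elimNat (fun (ξ : Nat) => Nat) 1 (fun (h : Nat) => fun (δ : Nat) => δ) (succ (succ (elimNat (fun (p : Nat) => Nat) 0 (fun (α : Nat) => fun (n : Nat) => n) 3))))))))
  ~> (fun (σ : Nat) => fun (ω : Nat) => σ) 1 (succ (succ (succ (succ (elimNat (fun (β : Nat) => Nat) 1 (fun (ξ : Nat) => fun (h : Nat) => h) (succ (succ (elimNat (fun (δ : Nat) => Nat) 0 (fun (p : Nat) => fun (α : Nat) => α) 3))))))))
  ~> (fun (σ : Nat) => 1) (succ (succ (succ (succ (elimNat (fun (ω : Nat) => Nat) 1 (fun (β : Nat) => fun (ξ : Nat) => ξ) (succ (succ (elimNat (fun (h : Nat) => Nat) 0 (fun (δ : Nat) => fun (p : Nat) => p) 3))))))))
  ~> 1
the term's type:
  Nat


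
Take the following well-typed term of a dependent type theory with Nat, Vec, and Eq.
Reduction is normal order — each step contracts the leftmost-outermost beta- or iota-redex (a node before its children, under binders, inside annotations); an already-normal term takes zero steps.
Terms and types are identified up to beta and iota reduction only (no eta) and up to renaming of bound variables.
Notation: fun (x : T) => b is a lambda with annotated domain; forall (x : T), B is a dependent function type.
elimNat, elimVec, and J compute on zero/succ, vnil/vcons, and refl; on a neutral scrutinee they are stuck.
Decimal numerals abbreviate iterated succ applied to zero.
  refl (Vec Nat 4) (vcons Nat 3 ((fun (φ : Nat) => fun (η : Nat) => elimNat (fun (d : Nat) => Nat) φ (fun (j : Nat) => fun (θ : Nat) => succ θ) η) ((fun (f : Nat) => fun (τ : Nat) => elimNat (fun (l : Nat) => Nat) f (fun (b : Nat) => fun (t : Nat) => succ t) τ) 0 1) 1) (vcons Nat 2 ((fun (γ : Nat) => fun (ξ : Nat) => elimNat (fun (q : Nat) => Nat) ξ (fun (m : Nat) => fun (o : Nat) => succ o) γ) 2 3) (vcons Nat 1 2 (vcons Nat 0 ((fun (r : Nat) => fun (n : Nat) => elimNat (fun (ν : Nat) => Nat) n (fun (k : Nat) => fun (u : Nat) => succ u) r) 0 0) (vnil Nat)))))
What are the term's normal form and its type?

resulting normal form:
  refl (Vec Nat 4) (vcons Nat 3 2 (vcons Nat 2 5 (vcons Nat 1 2 (vcons Nat 0 0 (vnil Nat)))))
type:
  Eq (Vec Nat 4) (vcons Nat 3 2 (vcons Nat 2 5 (vcons Nat 1 2 (vcons Nat 0 0 (vnil Nat))))) (vcons Nat 3 2 (vcons Nat 2 5 (vcons Nat 1 2 (vcons Nat 0 0 (vnil Nat)))))
observation: the first redex contracted is a beta-redex; the normal form is reached in 24 normal-order steps.


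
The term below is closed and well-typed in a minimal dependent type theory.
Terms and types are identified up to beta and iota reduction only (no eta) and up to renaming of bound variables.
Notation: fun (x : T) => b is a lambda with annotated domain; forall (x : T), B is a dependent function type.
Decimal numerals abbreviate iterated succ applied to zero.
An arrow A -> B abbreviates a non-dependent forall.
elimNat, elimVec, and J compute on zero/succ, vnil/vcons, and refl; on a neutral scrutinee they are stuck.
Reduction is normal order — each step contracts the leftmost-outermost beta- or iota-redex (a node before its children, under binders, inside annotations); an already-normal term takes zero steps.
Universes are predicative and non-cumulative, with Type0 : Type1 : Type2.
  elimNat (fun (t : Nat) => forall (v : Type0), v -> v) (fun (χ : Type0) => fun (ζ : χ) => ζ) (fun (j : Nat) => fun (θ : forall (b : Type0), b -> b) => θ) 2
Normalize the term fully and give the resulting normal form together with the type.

normal form:
  fun (t : Type0) => fun (v : t) => v
type:
  forall (t : Type0), t -> t
observation: 7 normal-order steps separate the term from its normal form.


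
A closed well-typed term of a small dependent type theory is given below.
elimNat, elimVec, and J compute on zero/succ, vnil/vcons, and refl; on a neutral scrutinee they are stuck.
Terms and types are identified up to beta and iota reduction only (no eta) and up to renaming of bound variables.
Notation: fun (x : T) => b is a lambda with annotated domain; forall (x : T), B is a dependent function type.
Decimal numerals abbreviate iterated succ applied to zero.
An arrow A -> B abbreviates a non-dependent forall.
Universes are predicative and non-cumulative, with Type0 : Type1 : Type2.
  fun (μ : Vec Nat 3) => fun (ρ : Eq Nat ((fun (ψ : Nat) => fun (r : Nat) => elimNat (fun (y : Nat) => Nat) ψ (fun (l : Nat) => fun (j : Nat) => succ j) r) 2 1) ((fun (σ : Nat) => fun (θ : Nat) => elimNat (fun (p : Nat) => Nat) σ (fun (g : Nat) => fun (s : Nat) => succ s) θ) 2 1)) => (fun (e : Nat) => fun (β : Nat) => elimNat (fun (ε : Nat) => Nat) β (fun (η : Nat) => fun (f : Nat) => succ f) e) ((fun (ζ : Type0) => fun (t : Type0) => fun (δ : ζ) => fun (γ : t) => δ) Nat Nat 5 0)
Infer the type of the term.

type:
  Vec Nat 3 -> Eq Nat 3 3 -> Nat -> Nat


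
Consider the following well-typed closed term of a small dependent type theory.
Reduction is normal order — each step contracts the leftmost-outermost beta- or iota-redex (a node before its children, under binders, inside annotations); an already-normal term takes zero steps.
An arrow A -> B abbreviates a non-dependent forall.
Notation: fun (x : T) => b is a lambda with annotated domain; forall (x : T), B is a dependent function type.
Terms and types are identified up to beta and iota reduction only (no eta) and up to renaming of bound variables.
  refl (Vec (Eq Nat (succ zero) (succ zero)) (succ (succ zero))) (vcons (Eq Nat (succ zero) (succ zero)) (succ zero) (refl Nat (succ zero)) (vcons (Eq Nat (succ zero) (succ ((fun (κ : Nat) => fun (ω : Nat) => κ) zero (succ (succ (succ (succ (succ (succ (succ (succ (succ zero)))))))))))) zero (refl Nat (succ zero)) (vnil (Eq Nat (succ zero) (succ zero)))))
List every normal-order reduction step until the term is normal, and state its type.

reduction (normal order):
  refl (Vec (Eq Nat (succ zero) (succ zero)) (succ (succ zero))) (vcons (Eq Nat (succ zero) (succ zero)) (succ zero) (refl Nat (succ zero)) (vcons (Eq Nat (succ zero) (succ ((fun (κ : Nat) => fun (ω : Nat) => κ) zero (succ (succ (succ (succ (succ (succ (succ (succ (succ zero)))))))))))) zero (refl Nat (succ zero)) (vnil (Eq Nat (succ zero) (succ zero)))))
  ~> refl (Vec (Eq Nat (succ zero) (succ zero)) (succ (succ zero))) (vcons (Eq Nat (succ zero) (succ zero)) (succ zero) (refl Nat (succ zero)) (vcons (Eq Nat (succ zero) (succ ((fun (κ : Nat) => zero) (succ (succ (succ (succ (succ (succ (succ (succ (succ zero)))))))))))) zero (refl Nat (succ zero)) (vnil (Eq Nat (succ zero) (succ zero)))))
  ~> refl (Vec (Eq Nat (succ zero) (succ zero)) (succ (succ zero))) (vcons (Eq Nat (succ zero) (succ zero)) (succ zero) (refl Nat (succ zero)) (vcons (Eq Nat (succ zero) (succ zero)) zero (refl Nat (succ zero)) (vnil (Eq Nat (succ zero) (succ zero)))))
inferred type:
  Eq (Vec (Eq Nat (succ zero) (succ zero)) (succ (succ zero))) (vcons (Eq Nat (succ zero) (succ zero)) (succ zero) (refl Nat (succ zero)) (vcons (Eq Nat (succ zero) (succ zero)) zero (refl Nat (succ zero)) (vnil (Eq Nat (succ zero) (succ zero))))) (vcons (Eq Nat (succ zero) (succ zero)) (succ zero) (refl Nat (succ zero)) (vcons (Eq Nat (succ zero) (succ zero)) zero (refl Nat (succ zero)) (vnil (Eq Nat (succ zero) (succ zero)))))


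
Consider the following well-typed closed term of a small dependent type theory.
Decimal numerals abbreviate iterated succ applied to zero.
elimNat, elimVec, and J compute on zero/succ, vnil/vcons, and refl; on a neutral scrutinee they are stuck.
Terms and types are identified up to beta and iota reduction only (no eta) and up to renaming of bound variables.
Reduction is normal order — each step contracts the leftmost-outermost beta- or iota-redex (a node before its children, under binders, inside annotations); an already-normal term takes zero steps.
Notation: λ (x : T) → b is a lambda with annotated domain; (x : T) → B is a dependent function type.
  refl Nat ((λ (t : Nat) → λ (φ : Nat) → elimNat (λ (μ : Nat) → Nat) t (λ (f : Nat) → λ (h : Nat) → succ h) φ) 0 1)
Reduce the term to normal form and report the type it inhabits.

normal form:
  refl Nat 1
the term's type:
  Eq Nat 1 1


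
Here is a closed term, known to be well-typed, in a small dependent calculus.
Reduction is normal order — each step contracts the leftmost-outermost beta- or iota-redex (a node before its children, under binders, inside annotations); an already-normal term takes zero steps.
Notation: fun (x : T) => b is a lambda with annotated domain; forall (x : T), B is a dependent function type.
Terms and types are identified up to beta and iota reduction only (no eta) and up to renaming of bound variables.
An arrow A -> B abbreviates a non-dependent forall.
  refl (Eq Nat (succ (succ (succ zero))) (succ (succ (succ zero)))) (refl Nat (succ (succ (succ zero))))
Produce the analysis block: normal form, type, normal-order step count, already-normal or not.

resulting normal form:
  refl (Eq Nat (succ (succ (succ zero))) (succ (succ (succ zero)))) (refl Nat (succ (succ (succ zero))))
the term's type:
  Eq (Eq Nat (succ (succ (succ zero))) (succ (succ (succ zero)))) (refl Nat (succ (succ (succ zero)))) (refl Nat (succ (succ (succ zero))))
normal-order step count: 0
term was already normal: yes


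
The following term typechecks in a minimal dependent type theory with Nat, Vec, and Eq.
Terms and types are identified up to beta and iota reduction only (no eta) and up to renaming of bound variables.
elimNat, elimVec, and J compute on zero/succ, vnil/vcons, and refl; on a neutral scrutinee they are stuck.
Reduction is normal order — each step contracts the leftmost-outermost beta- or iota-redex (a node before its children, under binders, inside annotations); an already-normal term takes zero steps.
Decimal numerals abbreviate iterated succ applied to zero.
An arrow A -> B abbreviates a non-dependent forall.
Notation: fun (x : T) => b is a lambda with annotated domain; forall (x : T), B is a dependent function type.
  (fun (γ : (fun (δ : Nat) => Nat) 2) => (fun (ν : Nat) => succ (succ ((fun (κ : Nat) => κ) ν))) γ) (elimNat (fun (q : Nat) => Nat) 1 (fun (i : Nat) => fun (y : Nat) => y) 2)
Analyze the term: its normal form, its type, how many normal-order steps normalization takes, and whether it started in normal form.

reduced normal form:
  3
the term's type:
  Nat
steps to reach normal form (normal order): 10
already normal: no
first contracted redex: a beta-redex


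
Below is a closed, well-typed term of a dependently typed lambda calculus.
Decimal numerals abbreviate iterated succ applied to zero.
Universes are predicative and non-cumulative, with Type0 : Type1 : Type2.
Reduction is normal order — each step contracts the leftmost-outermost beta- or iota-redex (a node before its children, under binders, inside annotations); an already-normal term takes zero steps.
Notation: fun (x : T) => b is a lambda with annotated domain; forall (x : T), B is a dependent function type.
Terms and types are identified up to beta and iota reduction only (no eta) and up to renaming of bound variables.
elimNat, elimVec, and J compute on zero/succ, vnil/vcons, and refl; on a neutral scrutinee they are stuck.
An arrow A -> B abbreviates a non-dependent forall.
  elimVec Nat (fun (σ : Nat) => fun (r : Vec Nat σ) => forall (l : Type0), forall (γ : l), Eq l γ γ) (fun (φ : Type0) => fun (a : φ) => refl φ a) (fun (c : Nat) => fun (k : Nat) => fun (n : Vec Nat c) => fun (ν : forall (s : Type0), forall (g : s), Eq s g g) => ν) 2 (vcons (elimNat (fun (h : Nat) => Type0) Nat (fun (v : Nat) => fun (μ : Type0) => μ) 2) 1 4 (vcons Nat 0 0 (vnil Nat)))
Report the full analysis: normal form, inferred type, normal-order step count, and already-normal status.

normal form:
  fun (σ : Type0) => fun (r : σ) => refl σ r
inferred type:
  forall (σ : Type0), forall (r : σ), Eq σ r r
normal-order step count: 11
already normal: no
first contracted redex: an elimVec iota-redex


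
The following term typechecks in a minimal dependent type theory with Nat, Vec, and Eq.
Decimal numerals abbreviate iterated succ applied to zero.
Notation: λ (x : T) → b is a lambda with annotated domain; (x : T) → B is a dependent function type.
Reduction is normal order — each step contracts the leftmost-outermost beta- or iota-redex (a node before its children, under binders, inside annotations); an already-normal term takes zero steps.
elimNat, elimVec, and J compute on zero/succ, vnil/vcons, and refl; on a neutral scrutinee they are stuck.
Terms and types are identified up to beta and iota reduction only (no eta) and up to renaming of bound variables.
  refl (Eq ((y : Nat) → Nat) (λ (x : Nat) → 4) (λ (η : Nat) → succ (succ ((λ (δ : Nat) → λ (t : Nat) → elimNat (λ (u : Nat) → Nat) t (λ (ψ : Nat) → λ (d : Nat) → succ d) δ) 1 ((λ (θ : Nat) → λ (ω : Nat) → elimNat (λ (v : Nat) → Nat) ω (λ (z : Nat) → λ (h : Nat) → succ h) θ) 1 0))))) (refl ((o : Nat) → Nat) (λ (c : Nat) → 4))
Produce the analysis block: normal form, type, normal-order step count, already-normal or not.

normal form:
  refl (Eq ((y : Nat) → Nat) (λ (x : Nat) → 4) (λ (η : Nat) → 4)) (refl ((δ : Nat) → Nat) (λ (t : Nat) → 4))
inferred type:
  Eq (Eq ((y : Nat) → Nat) (λ (x : Nat) → 4) (λ (η : Nat) → 4)) (refl ((δ : Nat) → Nat) (λ (t : Nat) → 4)) (refl ((u : Nat) → Nat) (λ (ψ : Nat) → 4))
normal-order step count: 12
term was already normal: no
first contracted redex: a beta-redex


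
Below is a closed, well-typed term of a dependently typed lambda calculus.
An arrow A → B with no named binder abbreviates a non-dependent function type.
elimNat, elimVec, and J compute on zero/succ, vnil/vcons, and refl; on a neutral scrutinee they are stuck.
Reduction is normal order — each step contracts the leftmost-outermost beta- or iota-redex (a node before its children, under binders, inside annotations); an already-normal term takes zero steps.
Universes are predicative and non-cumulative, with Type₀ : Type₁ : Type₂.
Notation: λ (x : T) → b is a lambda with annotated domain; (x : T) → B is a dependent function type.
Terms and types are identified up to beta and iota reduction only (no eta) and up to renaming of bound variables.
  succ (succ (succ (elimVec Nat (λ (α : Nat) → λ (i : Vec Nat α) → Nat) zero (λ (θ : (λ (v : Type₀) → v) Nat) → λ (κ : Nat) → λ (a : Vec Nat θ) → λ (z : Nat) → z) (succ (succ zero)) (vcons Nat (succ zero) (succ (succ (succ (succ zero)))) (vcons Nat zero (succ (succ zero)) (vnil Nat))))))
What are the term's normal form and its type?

normal form:
  succ (succ (succ zero))
the term's type:
  Nat


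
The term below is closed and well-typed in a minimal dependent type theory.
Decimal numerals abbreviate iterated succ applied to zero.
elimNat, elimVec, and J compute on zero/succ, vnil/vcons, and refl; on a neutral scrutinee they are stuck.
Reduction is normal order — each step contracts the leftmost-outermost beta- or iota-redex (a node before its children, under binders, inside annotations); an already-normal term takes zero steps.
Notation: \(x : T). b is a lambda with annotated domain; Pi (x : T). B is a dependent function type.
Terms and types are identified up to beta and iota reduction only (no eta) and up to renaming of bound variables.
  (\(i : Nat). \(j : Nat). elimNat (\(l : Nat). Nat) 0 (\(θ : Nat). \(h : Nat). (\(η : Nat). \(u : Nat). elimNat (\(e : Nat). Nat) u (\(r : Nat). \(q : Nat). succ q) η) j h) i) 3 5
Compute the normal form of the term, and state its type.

resulting normal form:
  15
the term's type:
  Nat


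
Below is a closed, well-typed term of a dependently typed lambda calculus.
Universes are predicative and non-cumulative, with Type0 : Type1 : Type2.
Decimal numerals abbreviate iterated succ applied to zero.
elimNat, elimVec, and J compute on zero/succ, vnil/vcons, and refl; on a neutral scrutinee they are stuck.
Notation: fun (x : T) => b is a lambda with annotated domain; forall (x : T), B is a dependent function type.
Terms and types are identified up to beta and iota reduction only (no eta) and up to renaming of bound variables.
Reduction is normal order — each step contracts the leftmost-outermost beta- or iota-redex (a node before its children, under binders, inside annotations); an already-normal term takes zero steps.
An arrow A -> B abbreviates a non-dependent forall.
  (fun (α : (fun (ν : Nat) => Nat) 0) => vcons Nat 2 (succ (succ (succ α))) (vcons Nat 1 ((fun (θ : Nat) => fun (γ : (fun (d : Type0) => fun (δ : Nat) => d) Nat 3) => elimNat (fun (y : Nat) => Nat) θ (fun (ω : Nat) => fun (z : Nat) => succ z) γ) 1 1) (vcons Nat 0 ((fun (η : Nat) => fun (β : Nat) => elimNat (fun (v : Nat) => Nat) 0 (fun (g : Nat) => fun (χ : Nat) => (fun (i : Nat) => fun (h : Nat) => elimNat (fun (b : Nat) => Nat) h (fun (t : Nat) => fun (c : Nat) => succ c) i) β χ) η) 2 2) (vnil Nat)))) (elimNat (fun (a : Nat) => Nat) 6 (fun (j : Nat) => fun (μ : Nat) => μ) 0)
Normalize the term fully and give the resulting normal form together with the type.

reduced normal form:
  vcons Nat 2 9 (vcons Nat 1 2 (vcons Nat 0 4 (vnil Nat)))
the term's type:
  Vec Nat 3
observation: normalization takes exactly 35 steps under the normal-order strategy.


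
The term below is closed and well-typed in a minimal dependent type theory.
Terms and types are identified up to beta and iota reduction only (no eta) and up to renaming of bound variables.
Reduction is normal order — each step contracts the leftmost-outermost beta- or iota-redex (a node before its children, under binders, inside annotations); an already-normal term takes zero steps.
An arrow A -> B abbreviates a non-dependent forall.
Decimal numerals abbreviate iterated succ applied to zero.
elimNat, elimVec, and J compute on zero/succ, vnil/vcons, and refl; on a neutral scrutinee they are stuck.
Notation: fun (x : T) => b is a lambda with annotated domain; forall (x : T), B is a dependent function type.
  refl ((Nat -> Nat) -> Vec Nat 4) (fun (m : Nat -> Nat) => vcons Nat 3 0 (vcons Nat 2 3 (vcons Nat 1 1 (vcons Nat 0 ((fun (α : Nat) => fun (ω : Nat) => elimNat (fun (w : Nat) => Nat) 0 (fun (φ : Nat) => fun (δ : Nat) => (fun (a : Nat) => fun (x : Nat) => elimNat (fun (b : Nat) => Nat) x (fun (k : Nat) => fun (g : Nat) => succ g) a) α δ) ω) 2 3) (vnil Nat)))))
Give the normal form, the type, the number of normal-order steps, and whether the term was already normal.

reduced normal form:
  refl ((Nat -> Nat) -> Vec Nat 4) (fun (m : Nat -> Nat) => vcons Nat 3 0 (vcons Nat 2 3 (vcons Nat 1 1 (vcons Nat 0 6 (vnil Nat)))))
type:
  Eq ((Nat -> Nat) -> Vec Nat 4) (fun (m : Nat -> Nat) => vcons Nat 3 0 (vcons Nat 2 3 (vcons Nat 1 1 (vcons Nat 0 6 (vnil Nat))))) (fun (α : Nat -> Nat) => vcons Nat 3 0 (vcons Nat 2 3 (vcons Nat 1 1 (vcons Nat 0 6 (vnil Nat)))))
normal-order step count: 39
term was already normal: no
first contracted redex: a beta-redex


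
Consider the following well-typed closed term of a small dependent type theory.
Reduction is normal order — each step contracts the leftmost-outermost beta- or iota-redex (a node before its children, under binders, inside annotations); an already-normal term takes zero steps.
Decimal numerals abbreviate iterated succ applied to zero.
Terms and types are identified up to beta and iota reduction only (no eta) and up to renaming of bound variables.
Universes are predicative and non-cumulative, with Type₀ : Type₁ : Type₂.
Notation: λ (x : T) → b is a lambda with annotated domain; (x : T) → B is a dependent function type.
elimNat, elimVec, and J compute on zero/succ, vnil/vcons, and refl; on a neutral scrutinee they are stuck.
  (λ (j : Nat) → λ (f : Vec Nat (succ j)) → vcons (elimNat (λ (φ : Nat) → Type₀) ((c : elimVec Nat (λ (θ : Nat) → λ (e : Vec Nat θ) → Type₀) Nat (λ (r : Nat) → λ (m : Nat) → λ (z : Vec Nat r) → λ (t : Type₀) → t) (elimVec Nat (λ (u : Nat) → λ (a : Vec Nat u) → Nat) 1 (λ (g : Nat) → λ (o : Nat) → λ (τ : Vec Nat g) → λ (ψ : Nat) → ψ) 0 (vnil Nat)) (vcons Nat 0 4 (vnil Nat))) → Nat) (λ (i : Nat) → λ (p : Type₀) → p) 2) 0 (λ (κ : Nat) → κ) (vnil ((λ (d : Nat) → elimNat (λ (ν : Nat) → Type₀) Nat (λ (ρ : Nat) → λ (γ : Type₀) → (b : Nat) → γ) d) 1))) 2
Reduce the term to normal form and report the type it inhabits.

reduced normal form:
  λ (j : Vec Nat 3) → vcons ((f : Nat) → Nat) 0 (λ (φ : Nat) → φ) (vnil ((c : Nat) → Nat))
inferred type:
  (j : Vec Nat 3) → Vec ((f : Nat) → Nat) 1
observation: contracting a beta-redex first, the term normalizes in 19 steps.


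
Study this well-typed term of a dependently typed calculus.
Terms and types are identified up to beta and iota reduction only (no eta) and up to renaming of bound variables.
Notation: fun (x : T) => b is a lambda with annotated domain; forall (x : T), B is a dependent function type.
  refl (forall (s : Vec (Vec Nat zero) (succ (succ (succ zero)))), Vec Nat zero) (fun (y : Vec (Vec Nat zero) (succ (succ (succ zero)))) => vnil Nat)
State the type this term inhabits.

type:
  Eq (forall (s : Vec (Vec Nat zero) (succ (succ (succ zero)))), Vec Nat zero) (fun (y : Vec (Vec Nat zero) (succ (succ (succ zero)))) => vnil Nat) (fun (x : Vec (Vec Nat zero) (succ (succ (succ zero)))) => vnil Nat)


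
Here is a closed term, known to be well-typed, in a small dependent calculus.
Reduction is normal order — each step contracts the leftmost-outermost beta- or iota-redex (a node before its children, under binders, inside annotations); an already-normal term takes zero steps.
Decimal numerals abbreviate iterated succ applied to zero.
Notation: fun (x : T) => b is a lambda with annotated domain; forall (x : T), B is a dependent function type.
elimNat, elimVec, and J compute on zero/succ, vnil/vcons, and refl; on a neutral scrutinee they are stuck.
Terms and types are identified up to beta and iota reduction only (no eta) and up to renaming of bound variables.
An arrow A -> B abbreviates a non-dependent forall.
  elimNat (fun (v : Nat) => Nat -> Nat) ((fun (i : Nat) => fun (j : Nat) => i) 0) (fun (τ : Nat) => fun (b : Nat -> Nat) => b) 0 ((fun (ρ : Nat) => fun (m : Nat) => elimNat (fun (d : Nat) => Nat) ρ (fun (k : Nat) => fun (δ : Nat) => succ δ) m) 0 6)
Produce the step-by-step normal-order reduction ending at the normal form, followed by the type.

reduction (normal order):
  elimNat (fun (v : Nat) => Nat -> Nat) ((fun (i : Nat) => fun (j : Nat) => i) 0) (fun (τ : Nat) => fun (b : Nat -> Nat) => b) 0 ((fun (ρ : Nat) => fun (m : Nat) => elimNat (fun (d : Nat) => Nat) ρ (fun (k : Nat) => fun (δ : Nat) => succ δ) m) 0 6)
  ~> (fun (v : Nat) => fun (i : Nat) => v) 0 ((fun (j : Nat) => fun (τ : Nat) => elimNat (fun (b : Nat) => Nat) j (fun (ρ : Nat) => fun (m : Nat) => succ m) τ) 0 6)
  ~> (fun (v : Nat) => 0) ((fun (i : Nat) => fun (j : Nat) => elimNat (fun (τ : Nat) => Nat) i (fun (b : Nat) => fun (ρ : Nat) => succ ρ) j) 0 6)
  ~> 0
inferred type:
  Nat


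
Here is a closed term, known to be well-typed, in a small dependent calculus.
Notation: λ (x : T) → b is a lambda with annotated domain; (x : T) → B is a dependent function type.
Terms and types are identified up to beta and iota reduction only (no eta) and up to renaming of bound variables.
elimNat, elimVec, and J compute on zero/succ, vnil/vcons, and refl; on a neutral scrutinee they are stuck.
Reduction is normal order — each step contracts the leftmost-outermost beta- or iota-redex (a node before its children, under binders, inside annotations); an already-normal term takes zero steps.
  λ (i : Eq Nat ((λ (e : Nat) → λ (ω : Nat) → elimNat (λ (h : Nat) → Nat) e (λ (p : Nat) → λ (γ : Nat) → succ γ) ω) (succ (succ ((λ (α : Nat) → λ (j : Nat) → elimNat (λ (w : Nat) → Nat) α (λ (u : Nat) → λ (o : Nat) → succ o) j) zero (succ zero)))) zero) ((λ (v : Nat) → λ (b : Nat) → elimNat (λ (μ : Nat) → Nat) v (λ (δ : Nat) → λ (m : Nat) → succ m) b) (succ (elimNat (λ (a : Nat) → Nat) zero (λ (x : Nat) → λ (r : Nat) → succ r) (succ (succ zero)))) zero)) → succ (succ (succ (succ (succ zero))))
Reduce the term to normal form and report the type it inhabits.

reduced normal form:
  λ (i : Eq Nat (succ (succ (succ zero))) (succ (succ (succ zero)))) → succ (succ (succ (succ (succ zero))))
the term's type:
  (i : Eq Nat (succ (succ (succ zero))) (succ (succ (succ zero)))) → Nat
observation: normalization takes exactly 19 steps under the normal-order strategy.


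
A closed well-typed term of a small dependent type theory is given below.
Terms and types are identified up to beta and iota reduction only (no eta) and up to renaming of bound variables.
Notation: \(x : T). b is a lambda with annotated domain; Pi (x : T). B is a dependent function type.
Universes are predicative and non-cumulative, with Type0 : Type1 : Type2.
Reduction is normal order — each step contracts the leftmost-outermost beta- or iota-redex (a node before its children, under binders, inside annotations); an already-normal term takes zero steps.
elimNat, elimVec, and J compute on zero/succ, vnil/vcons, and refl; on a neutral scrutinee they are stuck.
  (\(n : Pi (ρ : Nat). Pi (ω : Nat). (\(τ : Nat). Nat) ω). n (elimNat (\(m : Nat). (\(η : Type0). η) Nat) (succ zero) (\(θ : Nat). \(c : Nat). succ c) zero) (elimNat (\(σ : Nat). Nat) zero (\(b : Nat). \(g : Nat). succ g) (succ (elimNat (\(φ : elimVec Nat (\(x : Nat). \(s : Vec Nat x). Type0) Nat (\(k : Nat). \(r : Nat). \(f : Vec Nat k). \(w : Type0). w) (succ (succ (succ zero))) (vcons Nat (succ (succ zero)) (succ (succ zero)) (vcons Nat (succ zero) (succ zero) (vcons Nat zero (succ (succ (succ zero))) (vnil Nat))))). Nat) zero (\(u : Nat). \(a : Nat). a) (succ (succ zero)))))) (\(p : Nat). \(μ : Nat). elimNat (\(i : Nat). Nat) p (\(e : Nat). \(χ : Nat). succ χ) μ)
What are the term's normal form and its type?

reduced normal form:
  succ (succ zero)
the term's type:
  Nat
observation: normalization takes exactly 19 steps under the normal-order strategy.


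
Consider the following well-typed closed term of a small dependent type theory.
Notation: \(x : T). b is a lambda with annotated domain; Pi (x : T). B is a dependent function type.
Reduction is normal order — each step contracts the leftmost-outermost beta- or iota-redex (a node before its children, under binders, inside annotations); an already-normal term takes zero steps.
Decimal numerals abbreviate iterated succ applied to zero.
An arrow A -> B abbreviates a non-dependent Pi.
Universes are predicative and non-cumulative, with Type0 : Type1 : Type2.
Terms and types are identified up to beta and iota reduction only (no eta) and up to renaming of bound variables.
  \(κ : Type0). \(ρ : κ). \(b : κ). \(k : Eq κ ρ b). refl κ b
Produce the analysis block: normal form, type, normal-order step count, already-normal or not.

normal form:
  \(κ : Type0). \(ρ : κ). \(b : κ). \(k : Eq κ ρ b). refl κ b
the term's type:
  Pi (κ : Type0). Pi (ρ : κ). Pi (b : κ). Eq κ ρ b -> Eq κ b b
reduction steps (normal order): 0
term was already normal: yes


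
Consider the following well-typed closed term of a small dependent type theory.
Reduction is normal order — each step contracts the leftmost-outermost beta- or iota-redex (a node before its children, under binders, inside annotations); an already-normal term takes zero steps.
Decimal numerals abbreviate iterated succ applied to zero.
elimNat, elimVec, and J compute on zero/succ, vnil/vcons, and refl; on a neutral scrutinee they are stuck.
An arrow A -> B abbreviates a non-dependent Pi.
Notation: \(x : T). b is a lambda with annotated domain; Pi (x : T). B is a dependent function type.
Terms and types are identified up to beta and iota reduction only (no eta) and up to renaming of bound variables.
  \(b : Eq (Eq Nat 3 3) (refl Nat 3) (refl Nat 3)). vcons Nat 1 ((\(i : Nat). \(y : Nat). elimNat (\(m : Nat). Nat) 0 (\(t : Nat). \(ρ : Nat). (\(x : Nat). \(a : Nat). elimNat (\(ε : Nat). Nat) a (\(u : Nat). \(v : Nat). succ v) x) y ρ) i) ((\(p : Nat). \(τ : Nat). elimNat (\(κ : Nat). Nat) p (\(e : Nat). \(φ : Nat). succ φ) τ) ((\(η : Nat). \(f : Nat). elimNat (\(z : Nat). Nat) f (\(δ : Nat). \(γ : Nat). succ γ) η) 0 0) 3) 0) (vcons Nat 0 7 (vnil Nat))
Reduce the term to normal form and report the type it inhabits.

resulting normal form:
  \(b : Eq (Eq Nat 3 3) (refl Nat 3) (refl Nat 3)). vcons Nat 1 0 (vcons Nat 0 7 (vnil Nat))
inferred type:
  Eq (Eq Nat 3 3) (refl Nat 3) (refl Nat 3) -> Vec Nat 2
observation: the leftmost-outermost redex is a beta-redex, and normalization takes 30 steps.


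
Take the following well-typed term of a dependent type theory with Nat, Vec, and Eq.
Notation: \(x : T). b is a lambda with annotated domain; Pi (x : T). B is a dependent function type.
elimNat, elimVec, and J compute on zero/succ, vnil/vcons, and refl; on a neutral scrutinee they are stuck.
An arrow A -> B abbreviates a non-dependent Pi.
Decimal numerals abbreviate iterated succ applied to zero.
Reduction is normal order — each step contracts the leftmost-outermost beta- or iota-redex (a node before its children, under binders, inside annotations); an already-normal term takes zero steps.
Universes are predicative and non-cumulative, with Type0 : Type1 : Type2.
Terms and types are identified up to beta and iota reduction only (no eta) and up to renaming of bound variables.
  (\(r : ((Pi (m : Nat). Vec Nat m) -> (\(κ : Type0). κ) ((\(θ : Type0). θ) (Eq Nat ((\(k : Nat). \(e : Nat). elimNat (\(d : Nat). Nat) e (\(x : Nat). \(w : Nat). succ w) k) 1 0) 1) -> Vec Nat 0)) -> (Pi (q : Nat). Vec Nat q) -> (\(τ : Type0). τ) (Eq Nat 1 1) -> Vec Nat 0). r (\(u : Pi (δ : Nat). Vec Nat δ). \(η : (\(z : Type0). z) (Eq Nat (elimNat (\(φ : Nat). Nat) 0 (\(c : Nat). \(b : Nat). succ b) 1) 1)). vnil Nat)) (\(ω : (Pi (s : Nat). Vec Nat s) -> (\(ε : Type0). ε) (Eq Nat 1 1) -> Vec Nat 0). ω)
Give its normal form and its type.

resulting normal form:
  \(r : Pi (m : Nat). Vec Nat m). \(κ : Eq Nat 1 1). vnil Nat
inferred type:
  (Pi (r : Nat). Vec Nat r) -> Eq Nat 1 1 -> Vec Nat 0
observation: normalization takes exactly 7 steps under the normal-order strategy.


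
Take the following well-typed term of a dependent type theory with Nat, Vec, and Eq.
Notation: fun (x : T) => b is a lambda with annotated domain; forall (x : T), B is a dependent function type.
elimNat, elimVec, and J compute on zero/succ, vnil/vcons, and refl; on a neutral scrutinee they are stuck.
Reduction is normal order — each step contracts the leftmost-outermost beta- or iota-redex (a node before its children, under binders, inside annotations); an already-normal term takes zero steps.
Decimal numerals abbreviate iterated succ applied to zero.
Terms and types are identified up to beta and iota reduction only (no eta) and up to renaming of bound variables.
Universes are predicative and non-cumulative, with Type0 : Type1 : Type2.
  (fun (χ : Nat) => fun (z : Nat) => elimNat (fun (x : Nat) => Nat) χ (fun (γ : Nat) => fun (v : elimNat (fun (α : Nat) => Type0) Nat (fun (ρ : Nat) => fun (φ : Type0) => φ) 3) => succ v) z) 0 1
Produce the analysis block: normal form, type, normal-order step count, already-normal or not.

resulting normal form:
  1
type:
  Nat
reduction steps (normal order): 6
started in normal form: no
first contracted redex: a beta-redex


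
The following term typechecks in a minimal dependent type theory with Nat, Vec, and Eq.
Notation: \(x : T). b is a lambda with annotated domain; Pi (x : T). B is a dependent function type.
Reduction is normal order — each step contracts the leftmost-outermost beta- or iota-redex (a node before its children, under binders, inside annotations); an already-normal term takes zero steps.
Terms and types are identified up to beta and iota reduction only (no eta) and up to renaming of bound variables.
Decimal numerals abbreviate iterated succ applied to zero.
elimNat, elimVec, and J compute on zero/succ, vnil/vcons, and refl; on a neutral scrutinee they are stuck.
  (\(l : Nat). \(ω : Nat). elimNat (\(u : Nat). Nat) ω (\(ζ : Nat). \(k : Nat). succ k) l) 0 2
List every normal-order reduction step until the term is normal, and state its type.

normal-order reduction sequence:
  (\(l : Nat). \(ω : Nat). elimNat (\(u : Nat). Nat) ω (\(ζ : Nat). \(k : Nat). succ k) l) 0 2
  ~> (\(l : Nat). elimNat (\(ω : Nat). Nat) l (\(u : Nat). \(ζ : Nat). succ ζ) 0) 2
  ~> elimNat (\(l : Nat). Nat) 2 (\(ω : Nat). \(u : Nat). succ u) 0
  ~> 2
the term's type:
  Nat


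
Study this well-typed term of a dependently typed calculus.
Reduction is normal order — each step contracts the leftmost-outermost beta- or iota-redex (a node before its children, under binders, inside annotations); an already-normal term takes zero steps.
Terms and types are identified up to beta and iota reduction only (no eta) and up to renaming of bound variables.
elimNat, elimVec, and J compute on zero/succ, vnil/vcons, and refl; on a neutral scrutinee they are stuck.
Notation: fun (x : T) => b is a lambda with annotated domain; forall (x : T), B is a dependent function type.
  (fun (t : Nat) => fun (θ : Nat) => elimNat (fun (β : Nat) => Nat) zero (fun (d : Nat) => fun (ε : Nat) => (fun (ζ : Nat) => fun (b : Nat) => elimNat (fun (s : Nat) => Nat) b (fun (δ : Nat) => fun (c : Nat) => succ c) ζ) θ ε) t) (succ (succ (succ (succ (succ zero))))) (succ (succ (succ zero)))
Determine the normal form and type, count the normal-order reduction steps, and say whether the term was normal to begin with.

normal form:
  succ (succ (succ (succ (succ (succ (succ (succ (succ (succ (succ (succ (succ (succ (succ zero))))))))))))))
inferred type:
  Nat
normal-order step count: 78
started in normal form: no
first contracted redex: a beta-redex
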